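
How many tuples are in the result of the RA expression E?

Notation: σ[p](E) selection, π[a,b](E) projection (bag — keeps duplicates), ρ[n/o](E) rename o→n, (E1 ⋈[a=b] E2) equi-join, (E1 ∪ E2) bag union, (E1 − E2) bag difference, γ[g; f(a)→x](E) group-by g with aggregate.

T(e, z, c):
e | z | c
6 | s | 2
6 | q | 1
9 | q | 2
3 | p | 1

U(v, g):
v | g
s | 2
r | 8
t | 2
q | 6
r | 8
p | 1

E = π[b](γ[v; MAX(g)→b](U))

Subexpression sizes:
  U → 6
  γ[v; MAX(g)→b](U) → 5
  π[b](γ[v; MAX(g)→b](U)) → 5

|E| = 5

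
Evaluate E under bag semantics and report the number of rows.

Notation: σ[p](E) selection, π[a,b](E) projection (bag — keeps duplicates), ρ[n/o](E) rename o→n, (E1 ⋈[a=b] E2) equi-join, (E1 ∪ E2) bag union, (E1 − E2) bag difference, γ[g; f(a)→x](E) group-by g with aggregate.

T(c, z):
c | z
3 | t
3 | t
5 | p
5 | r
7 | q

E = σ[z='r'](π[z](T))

Stepwise |·|:
  T → 5
  π[z](T) → 5
  σ[z='r'](π[z](T)) → 1

|E| = 1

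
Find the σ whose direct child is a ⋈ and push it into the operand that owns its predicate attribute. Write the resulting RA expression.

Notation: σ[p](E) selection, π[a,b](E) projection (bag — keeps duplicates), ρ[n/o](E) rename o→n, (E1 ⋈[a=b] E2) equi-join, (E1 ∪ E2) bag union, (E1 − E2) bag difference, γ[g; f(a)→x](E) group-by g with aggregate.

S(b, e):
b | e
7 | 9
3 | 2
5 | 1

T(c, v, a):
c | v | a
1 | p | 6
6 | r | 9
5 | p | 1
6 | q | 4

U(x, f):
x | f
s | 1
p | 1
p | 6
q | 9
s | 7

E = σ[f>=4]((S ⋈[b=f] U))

σ filters on f, owned by the right side.
E' = (S ⋈[b=f] σ[f>=4](U))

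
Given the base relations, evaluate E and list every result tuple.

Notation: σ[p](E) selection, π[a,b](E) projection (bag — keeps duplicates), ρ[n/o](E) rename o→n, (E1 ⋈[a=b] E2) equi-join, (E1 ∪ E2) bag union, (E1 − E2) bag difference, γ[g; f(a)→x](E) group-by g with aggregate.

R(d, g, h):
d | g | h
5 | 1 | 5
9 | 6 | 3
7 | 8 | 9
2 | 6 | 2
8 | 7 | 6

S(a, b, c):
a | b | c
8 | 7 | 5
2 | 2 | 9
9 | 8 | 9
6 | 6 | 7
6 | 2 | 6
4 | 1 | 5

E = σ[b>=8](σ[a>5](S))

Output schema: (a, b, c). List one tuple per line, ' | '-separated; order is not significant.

Subexpression sizes:
  S → 6
  σ[a>5](S) → 4
  σ[b>=8](σ[a>5](S)) → 1

== RESULT ==
a | b | c
9 | 8 | 9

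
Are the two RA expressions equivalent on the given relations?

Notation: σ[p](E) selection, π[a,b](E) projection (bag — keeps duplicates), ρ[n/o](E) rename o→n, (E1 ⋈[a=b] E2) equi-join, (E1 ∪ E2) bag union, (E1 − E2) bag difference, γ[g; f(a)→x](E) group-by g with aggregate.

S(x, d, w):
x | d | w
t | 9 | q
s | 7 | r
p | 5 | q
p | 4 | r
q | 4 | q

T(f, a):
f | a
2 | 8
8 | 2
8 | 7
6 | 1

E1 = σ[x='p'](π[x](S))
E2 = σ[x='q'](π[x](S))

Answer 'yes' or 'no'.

E1 subexpression sizes:
  S → 5
  π[x](S) → 5
  σ[x='p'](π[x](S)) → 2
E2 subexpression sizes:
  S → 5
  π[x](S) → 5
  σ[x='q'](π[x](S)) → 1

E1 result:
x
p
p
E2 result:
x
q
Witness: ('p',) appears 2× in E1 but 0× in E2.

no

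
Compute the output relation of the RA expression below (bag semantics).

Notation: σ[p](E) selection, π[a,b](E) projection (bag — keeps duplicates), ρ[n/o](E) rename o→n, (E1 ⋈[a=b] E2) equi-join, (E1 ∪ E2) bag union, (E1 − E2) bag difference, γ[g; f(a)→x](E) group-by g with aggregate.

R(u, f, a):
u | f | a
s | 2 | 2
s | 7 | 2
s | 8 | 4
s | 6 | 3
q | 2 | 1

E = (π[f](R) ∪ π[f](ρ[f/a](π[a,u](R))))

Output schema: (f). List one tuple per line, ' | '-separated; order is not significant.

Per-node cardinality:
  R → 5
  π[f](R) → 5
  R → 5
  π[a,u](R) → 5
  ρ[f/a](π[a,u](R)) → 5
  π[f](ρ[f/a](π[a,u](R))) → 5
  (π[f](R) ∪ π[f](ρ[f/a](π[a,u](R)))) → 10

== RESULT ==
f
1
2
2
2
2
3
4
6
7
8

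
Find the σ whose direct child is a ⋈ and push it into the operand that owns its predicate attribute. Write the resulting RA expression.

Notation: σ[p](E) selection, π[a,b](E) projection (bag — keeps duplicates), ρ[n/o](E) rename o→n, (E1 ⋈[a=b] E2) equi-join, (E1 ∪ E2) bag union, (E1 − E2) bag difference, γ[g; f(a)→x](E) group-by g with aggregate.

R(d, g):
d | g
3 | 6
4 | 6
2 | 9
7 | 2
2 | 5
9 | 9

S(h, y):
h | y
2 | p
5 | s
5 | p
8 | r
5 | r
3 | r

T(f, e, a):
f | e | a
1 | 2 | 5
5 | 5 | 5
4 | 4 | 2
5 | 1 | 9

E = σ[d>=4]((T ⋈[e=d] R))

σ filters on d, owned by the right side.
E' = (T ⋈[e=d] σ[d>=4](R))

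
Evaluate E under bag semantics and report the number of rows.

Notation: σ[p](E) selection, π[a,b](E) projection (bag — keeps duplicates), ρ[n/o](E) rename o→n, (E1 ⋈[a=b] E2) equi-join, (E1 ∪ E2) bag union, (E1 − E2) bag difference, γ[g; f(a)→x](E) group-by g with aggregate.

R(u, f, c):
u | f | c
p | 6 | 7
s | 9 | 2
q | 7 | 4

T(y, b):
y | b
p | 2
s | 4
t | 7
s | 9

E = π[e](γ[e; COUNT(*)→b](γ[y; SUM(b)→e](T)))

Subexpression sizes:
  T → 4
  γ[y; SUM(b)→e](T) → 3
  γ[e; COUNT(*)→b](γ[y; SUM(b)→e](T)) → 3
  π[e](γ[e; COUNT(*)→b](γ[y; SUM(b)→e](T))) → 3

|E| = 3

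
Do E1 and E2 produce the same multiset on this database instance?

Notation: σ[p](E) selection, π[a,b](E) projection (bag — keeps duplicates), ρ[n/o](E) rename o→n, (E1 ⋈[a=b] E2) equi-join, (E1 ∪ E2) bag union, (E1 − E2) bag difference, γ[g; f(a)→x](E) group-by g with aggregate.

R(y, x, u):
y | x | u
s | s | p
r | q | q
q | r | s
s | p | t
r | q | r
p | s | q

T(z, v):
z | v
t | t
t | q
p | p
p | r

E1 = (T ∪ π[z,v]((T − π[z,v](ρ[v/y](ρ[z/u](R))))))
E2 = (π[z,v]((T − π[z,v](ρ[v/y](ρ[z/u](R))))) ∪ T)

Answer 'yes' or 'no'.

E1 row counts bottom-up:
  T → 4
  T → 4
  R → 6
  ρ[z/u](R) → 6
  ρ[v/y](ρ[z/u](R)) → 6
  π[z,v](ρ[v/y](ρ[z/u](R))) → 6
  (T − π[z,v](ρ[v/y](ρ[z/u](R)))) → 4
  π[z,v]((T − π[z,v](ρ[v/y](ρ[z/u](R))))) → 4
  (T ∪ π[z,v]((T − π[z,v](ρ[v/y](ρ[z/u](R)))))) → 8
E2 row counts bottom-up:
  T → 4
  R → 6
  ρ[z/u](R) → 6
  ρ[v/y](ρ[z/u](R)) → 6
  π[z,v](ρ[v/y](ρ[z/u](R))) → 6
  (T − π[z,v](ρ[v/y](ρ[z/u](R)))) → 4
  π[z,v]((T − π[z,v](ρ[v/y](ρ[z/u](R))))) → 4
  T → 4
  (π[z,v]((T − π[z,v](ρ[v/y](ρ[z/u](R))))) ∪ T) → 8

E1 and E2 produce the same multiset:
z | v
p | p
p | p
p | r
p | r
t | q
t | q
t | t
t | t

yes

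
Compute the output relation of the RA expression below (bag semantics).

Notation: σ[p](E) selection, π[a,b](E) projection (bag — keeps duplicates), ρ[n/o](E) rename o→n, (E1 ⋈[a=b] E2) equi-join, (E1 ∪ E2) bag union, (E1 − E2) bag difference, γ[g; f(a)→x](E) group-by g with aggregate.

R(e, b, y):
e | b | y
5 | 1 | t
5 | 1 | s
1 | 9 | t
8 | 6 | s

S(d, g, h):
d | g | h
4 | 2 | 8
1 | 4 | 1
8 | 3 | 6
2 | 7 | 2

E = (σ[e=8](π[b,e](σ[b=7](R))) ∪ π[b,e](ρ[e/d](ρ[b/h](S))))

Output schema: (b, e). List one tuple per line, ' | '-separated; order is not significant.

Stepwise |·|:
  R → 4
  σ[b=7](R) → 0
  π[b,e](σ[b=7](R)) → 0
  σ[e=8](π[b,e](σ[b=7](R))) → 0
  S → 4
  ρ[b/h](S) → 4
  ρ[e/d](ρ[b/h](S)) → 4
  π[b,e](ρ[e/d](ρ[b/h](S))) → 4
  (σ[e=8](π[b,e](σ[b=7](R))) ∪ π[b,e](ρ[e/d](ρ[b/h](S)))) → 4

== RESULT ==
b | e
1 | 1
2 | 2
6 | 8
8 | 4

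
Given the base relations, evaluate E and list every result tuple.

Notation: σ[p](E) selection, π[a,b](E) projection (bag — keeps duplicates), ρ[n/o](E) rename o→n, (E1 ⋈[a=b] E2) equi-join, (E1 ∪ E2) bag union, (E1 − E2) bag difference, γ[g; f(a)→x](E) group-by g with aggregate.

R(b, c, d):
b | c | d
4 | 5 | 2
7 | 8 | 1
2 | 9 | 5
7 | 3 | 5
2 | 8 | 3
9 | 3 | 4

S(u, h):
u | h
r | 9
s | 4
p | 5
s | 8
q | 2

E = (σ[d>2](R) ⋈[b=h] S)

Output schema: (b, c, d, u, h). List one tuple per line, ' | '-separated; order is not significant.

Stepwise |·|:
  R → 6
  σ[d>2](R) → 4
  S → 5
  (σ[d>2](R) ⋈[b=h] S) → 3

== RESULT ==
b | c | d | u | h
2 | 8 | 3 | q | 2
2 | 9 | 5 | q | 2
9 | 3 | 4 | r | 9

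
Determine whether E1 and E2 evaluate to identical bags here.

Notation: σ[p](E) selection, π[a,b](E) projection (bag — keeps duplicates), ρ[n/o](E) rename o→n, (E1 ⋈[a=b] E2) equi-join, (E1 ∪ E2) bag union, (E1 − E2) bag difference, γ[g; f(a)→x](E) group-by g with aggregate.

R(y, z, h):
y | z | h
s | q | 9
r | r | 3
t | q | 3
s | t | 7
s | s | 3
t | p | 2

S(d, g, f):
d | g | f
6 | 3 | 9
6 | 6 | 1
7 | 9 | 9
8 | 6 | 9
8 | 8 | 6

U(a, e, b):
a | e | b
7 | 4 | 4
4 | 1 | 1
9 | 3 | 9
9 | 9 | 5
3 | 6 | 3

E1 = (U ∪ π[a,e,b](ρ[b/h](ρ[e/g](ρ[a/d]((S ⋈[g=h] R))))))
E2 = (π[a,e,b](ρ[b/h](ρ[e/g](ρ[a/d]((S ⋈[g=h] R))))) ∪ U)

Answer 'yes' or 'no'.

E1 stepwise |·|:
  U → 5
  S → 5
  R → 6
  (S ⋈[g=h] R) → 4
  ρ[a/d]((S ⋈[g=h] R)) → 4
  ρ[e/g](ρ[a/d]((S ⋈[g=h] R))) → 4
  ρ[b/h](ρ[e/g](ρ[a/d]((S ⋈[g=h] R)))) → 4
  π[a,e,b](ρ[b/h](ρ[e/g](ρ[a/d]((S ⋈[g=h] R))))) → 4
  (U ∪ π[a,e,b](ρ[b/h](ρ[e/g](ρ[a/d]((S ⋈[g=h] R)))))) → 9
E2 stepwise |·|:
  S → 5
  R → 6
  (S ⋈[g=h] R) → 4
  ρ[a/d]((S ⋈[g=h] R)) → 4
  ρ[e/g](ρ[a/d]((S ⋈[g=h] R))) → 4
  ρ[b/h](ρ[e/g](ρ[a/d]((S ⋈[g=h] R)))) → 4
  π[a,e,b](ρ[b/h](ρ[e/g](ρ[a/d]((S ⋈[g=h] R))))) → 4
  U → 5
  (π[a,e,b](ρ[b/h](ρ[e/g](ρ[a/d]((S ⋈[g=h] R))))) ∪ U) → 9

E1 and E2 produce the same multiset:
a | e | b
3 | 6 | 3
4 | 1 | 1
6 | 3 | 3
6 | 3 | 3
6 | 3 | 3
7 | 4 | 4
7 | 9 | 9
9 | 3 | 9
9 | 9 | 5

yes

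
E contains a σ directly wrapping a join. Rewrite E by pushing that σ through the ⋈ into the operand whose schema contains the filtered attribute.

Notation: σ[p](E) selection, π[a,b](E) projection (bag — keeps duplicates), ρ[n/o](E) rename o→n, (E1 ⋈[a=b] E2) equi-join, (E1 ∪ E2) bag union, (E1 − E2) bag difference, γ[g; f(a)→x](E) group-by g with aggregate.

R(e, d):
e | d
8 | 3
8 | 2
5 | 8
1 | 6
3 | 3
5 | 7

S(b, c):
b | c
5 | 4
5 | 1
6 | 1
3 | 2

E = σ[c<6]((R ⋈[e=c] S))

σ filters on c, owned by the right side.
E' = (R ⋈[e=c] σ[c<6](S))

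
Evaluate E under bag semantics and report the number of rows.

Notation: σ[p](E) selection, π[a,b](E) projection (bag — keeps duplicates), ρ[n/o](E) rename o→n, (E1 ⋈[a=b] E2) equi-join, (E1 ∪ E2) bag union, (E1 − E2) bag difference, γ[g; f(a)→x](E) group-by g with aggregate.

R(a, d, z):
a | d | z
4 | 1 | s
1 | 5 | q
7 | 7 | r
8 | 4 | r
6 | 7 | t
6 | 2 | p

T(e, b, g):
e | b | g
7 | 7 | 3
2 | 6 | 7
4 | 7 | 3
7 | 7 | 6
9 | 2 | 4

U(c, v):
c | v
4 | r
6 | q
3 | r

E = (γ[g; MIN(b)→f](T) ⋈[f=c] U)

Per-node cardinality:
  T → 5
  γ[g; MIN(b)→f](T) → 4
  U → 3
  (γ[g; MIN(b)→f](T) ⋈[f=c] U) → 1

|E| = 1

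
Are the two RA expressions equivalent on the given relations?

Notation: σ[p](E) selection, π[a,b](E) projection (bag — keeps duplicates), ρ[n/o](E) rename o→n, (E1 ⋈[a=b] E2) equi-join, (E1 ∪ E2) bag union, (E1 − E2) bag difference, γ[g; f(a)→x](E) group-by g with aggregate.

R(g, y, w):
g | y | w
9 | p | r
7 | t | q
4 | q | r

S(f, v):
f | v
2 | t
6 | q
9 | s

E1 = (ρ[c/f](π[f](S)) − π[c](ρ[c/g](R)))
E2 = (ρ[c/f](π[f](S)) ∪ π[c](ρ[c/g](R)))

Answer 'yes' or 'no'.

E1 stepwise |·|:
  S → 3
  π[f](S) → 3
  ρ[c/f](π[f](S)) → 3
  R → 3
  ρ[c/g](R) → 3
  π[c](ρ[c/g](R)) → 3
  (ρ[c/f](π[f](S)) − π[c](ρ[c/g](R))) → 2
E2 stepwise |·|:
  S → 3
  π[f](S) → 3
  ρ[c/f](π[f](S)) → 3
  R → 3
  ρ[c/g](R) → 3
  π[c](ρ[c/g](R)) → 3
  (ρ[c/f](π[f](S)) ∪ π[c](ρ[c/g](R))) → 6

E1 result:
c
2
6
E2 result:
c
2
4
6
7
9
9
Witness: (7,) appears 0× in E1 but 1× in E2.

no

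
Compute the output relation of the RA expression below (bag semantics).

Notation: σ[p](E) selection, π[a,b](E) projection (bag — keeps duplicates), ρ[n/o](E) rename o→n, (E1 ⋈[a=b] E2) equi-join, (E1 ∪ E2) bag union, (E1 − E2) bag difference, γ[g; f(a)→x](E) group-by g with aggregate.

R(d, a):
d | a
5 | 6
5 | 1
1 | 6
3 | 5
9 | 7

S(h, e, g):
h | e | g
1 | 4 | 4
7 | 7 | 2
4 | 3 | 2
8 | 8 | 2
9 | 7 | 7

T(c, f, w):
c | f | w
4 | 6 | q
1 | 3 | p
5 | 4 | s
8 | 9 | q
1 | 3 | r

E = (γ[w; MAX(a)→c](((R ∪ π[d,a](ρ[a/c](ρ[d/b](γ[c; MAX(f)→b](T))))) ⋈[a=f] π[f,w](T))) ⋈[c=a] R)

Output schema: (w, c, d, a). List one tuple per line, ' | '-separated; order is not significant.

Row counts bottom-up:
  R → 5
  T → 5
  γ[c; MAX(f)→b](T) → 4
  ρ[d/b](γ[c; MAX(f)→b](T)) → 4
  ρ[a/c](ρ[d/b](γ[c; MAX(f)→b](T))) → 4
  π[d,a](ρ[a/c](ρ[d/b](γ[c; MAX(f)→b](T)))) → 4
  (R ∪ π[d,a](ρ[a/c](ρ[d/b](γ[c; MAX(f)→b](T))))) → 9
  T → 5
  π[f,w](T) → 5
  ((R ∪ π[d,a](ρ[a/c](ρ[d/b](γ[c; MAX(f)→b](T))))) ⋈[a=f] π[f,w](T)) → 3
  γ[w; MAX(a)→c](((R ∪ π[d,a](ρ[a/c](ρ[d/b](γ[c; MAX(f)→b](T))))) ⋈[a=f] π[f,w](T))) → 2
  R → 5
  (γ[w; MAX(a)→c](((R ∪ π[d,a](ρ[a/c](ρ[d/b](γ[c; MAX(f)→b](T))))) ⋈[a=f] π[f,w](T))) ⋈[c=a] R) → 2

== RESULT ==
w | c | d | a
q | 6 | 1 | 6
q | 6 | 5 | 6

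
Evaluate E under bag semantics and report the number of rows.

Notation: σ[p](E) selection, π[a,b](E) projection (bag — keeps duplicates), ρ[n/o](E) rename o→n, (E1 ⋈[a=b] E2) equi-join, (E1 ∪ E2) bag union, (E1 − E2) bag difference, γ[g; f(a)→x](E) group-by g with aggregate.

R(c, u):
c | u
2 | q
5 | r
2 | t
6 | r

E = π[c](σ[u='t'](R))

Row counts bottom-up:
  R → 4
  σ[u='t'](R) → 1
  π[c](σ[u='t'](R)) → 1

|E| = 1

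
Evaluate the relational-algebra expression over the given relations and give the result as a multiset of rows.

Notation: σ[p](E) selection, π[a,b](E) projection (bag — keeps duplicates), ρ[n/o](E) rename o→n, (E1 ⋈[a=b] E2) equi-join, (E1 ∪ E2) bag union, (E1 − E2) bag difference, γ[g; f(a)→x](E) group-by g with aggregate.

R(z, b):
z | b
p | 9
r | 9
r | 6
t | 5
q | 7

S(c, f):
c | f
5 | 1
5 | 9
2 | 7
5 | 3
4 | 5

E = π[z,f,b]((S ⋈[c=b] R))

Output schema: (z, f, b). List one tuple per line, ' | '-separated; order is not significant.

Subexpression sizes:
  S → 5
  R → 5
  (S ⋈[c=b] R) → 3
  π[z,f,b]((S ⋈[c=b] R)) → 3

== RESULT ==
z | f | b
t | 1 | 5
t | 3 | 5
t | 9 | 5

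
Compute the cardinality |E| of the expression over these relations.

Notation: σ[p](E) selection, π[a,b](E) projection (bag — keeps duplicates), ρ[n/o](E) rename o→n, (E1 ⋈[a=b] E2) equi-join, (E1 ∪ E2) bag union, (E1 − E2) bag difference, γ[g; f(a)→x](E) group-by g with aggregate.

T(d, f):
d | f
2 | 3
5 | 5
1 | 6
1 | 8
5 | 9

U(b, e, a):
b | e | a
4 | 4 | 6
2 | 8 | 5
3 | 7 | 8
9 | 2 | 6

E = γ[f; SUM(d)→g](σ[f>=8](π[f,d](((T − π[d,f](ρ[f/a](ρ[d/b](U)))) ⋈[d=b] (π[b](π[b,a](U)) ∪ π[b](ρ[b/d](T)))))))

Per-node cardinality:
  T → 5
  U → 4
  ρ[d/b](U) → 4
  ρ[f/a](ρ[d/b](U)) → 4
  π[d,f](ρ[f/a](ρ[d/b](U))) → 4
  (T − π[d,f](ρ[f/a](ρ[d/b](U)))) → 5
  U → 4
  π[b,a](U) → 4
  π[b](π[b,a](U)) → 4
  T → 5
  ρ[b/d](T) → 5
  π[b](ρ[b/d](T)) → 5
  (π[b](π[b,a](U)) ∪ π[b](ρ[b/d](T))) → 9
  ((T − π[d,f](ρ[f/a](ρ[d/b](U)))) ⋈[d=b] (π[b](π[b,a](U)) ∪ π[b](ρ[b/d](T)))) → 10
  π[f,d](((T − π[d,f](ρ[f/a](ρ[d/b](U)))) ⋈[d=b] (π[b](π[b,a](U)) ∪ π[b](ρ[b/d](T))))) → 10
  σ[f>=8](π[f,d](((T − π[d,f](ρ[f/a](ρ[d/b](U)))) ⋈[d=b] (π[b](π[b,a](U)) ∪ π[b](ρ[b/d](T)))))) → 4
  γ[f; SUM(d)→g](σ[f>=8](π[f,d](((T − π[d,f](ρ[f/a](ρ[d/b](U)))) ⋈[d=b] (π[b](π[b,a](U)) ∪ π[b](ρ[b/d](T))))))) → 2

|E| = 2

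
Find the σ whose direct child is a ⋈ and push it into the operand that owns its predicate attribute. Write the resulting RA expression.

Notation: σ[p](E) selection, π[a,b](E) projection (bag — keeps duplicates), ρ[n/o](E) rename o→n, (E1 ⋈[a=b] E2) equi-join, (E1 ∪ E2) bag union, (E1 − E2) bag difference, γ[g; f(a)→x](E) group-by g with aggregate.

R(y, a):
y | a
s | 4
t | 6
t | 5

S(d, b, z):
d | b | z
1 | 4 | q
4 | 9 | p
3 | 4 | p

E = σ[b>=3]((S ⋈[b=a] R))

σ filters on b, owned by the left side.
E' = (σ[b>=3](S) ⋈[b=a] R)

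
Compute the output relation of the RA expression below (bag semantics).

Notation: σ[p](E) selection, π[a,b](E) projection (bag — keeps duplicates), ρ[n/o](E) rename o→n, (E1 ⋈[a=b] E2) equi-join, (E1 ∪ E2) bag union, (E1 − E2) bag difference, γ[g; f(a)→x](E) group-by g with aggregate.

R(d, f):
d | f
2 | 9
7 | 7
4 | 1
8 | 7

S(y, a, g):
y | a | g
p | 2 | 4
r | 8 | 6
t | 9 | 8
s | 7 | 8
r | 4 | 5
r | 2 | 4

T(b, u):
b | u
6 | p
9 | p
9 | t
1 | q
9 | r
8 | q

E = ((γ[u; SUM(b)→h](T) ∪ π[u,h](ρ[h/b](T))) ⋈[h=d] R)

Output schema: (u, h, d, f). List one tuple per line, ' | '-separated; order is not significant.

Subexpression sizes:
  T → 6
  γ[u; SUM(b)→h](T) → 4
  T → 6
  ρ[h/b](T) → 6
  π[u,h](ρ[h/b](T)) → 6
  (γ[u; SUM(b)→h](T) ∪ π[u,h](ρ[h/b](T))) → 10
  R → 4
  ((γ[u; SUM(b)→h](T) ∪ π[u,h](ρ[h/b](T))) ⋈[h=d] R) → 1

== RESULT ==
u | h | d | f
q | 8 | 8 | 7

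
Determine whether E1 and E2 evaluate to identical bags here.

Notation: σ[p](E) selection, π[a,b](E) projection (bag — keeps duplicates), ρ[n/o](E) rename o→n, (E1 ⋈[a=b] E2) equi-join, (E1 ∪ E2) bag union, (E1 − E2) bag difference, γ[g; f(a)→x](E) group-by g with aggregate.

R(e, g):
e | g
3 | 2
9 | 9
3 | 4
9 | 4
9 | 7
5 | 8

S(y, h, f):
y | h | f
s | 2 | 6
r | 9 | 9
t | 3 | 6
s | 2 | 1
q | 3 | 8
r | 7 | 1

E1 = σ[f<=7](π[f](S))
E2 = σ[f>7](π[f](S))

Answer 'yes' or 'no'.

E1 subexpression sizes:
  S → 6
  π[f](S) → 6
  σ[f<=7](π[f](S)) → 4
E2 subexpression sizes:
  S → 6
  π[f](S) → 6
  σ[f>7](π[f](S)) → 2

E1 result:
f
1
1
6
6
E2 result:
f
8
9
Witness: (6,) appears 2× in E1 but 0× in E2.

no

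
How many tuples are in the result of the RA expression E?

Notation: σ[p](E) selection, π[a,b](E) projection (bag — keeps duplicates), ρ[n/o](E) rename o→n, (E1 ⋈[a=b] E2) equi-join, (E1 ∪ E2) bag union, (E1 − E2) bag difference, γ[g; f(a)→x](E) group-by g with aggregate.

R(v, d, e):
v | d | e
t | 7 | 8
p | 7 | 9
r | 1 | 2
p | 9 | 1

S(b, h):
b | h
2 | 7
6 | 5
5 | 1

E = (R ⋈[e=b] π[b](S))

Stepwise |·|:
  R → 4
  S → 3
  π[b](S) → 3
  (R ⋈[e=b] π[b](S)) → 1

|E| = 1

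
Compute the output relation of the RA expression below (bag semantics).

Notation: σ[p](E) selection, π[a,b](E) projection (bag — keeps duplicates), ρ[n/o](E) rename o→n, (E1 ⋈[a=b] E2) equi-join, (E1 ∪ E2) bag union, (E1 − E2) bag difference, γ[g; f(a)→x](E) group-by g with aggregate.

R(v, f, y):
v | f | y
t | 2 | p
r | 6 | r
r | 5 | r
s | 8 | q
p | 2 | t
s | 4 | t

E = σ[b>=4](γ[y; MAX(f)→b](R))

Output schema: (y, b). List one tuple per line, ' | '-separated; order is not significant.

Subexpression sizes:
  R → 6
  γ[y; MAX(f)→b](R) → 4
  σ[b>=4](γ[y; MAX(f)→b](R)) → 3

== RESULT ==
y | b
q | 8
r | 6
t | 4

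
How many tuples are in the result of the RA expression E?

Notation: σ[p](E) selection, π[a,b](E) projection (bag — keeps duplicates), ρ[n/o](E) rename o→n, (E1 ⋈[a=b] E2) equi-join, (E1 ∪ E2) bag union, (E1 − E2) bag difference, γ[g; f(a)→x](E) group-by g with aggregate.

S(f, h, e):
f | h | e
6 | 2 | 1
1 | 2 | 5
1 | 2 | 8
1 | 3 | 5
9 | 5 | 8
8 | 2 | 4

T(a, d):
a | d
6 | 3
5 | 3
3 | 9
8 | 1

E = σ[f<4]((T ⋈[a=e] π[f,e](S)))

Per-node cardinality:
  T → 4
  S → 6
  π[f,e](S) → 6
  (T ⋈[a=e] π[f,e](S)) → 4
  σ[f<4]((T ⋈[a=e] π[f,e](S))) → 3

|E| = 3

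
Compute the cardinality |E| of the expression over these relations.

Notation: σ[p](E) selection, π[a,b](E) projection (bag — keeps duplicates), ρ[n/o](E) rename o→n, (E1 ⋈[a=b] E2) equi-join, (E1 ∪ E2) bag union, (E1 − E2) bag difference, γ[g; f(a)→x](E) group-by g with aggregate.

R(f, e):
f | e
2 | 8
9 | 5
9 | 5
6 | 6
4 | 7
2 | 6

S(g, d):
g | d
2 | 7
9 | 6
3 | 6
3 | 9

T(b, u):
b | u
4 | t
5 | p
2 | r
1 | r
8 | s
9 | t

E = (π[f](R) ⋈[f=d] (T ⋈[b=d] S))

Per-node cardinality:
  R → 6
  π[f](R) → 6
  T → 6
  S → 4
  (T ⋈[b=d] S) → 1
  (π[f](R) ⋈[f=d] (T ⋈[b=d] S)) → 2

|E| = 2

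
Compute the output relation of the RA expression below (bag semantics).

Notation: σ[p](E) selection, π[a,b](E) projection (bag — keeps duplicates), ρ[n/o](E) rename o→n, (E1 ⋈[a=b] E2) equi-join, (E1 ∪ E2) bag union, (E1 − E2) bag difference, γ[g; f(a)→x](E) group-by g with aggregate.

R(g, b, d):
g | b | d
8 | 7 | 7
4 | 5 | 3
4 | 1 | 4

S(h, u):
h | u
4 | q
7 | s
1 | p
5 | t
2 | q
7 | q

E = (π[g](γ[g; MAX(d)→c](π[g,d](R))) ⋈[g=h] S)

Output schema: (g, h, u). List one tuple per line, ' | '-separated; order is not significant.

Subexpression sizes:
  R → 3
  π[g,d](R) → 3
  γ[g; MAX(d)→c](π[g,d](R)) → 2
  π[g](γ[g; MAX(d)→c](π[g,d](R))) → 2
  S → 6
  (π[g](γ[g; MAX(d)→c](π[g,d](R))) ⋈[g=h] S) → 1

== RESULT ==
g | h | u
4 | 4 | q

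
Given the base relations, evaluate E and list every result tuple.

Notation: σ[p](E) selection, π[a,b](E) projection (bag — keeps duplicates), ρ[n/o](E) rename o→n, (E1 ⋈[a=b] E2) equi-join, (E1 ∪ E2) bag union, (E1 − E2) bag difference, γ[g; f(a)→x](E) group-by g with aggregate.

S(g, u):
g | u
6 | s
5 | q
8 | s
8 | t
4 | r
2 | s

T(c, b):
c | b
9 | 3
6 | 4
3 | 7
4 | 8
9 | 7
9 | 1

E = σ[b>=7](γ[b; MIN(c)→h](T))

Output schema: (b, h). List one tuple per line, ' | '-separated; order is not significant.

Stepwise |·|:
  T → 6
  γ[b; MIN(c)→h](T) → 5
  σ[b>=7](γ[b; MIN(c)→h](T)) → 2

== RESULT ==
b | h
7 | 3
8 | 4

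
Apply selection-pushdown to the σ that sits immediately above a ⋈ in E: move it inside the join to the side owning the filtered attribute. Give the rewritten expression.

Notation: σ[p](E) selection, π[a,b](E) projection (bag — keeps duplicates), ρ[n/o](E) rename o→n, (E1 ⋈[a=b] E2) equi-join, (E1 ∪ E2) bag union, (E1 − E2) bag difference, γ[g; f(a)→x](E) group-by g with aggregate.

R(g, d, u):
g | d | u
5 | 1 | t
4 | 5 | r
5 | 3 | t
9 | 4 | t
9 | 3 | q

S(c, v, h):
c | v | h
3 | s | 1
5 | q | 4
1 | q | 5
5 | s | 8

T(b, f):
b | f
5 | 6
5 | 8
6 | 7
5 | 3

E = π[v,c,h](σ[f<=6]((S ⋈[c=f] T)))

σ filters on f, owned by the right side.
E' = π[v,c,h]((S ⋈[c=f] σ[f<=6](T)))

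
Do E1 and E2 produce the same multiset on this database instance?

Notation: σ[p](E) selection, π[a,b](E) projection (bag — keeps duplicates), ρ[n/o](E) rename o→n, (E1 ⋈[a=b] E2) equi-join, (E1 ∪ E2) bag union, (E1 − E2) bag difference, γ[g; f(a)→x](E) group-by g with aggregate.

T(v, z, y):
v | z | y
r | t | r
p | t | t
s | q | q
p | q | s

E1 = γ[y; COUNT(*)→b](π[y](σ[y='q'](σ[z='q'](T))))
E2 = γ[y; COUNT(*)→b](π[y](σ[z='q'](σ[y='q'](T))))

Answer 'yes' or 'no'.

E1 subexpression sizes:
  T → 4
  σ[z='q'](T) → 2
  σ[y='q'](σ[z='q'](T)) → 1
  π[y](σ[y='q'](σ[z='q'](T))) → 1
  γ[y; COUNT(*)→b](π[y](σ[y='q'](σ[z='q'](T)))) → 1
E2 subexpression sizes:
  T → 4
  σ[y='q'](T) → 1
  σ[z='q'](σ[y='q'](T)) → 1
  π[y](σ[z='q'](σ[y='q'](T))) → 1
  γ[y; COUNT(*)→b](π[y](σ[z='q'](σ[y='q'](T)))) → 1

E1 and E2 produce the same multiset:
y | b
q | 1

yes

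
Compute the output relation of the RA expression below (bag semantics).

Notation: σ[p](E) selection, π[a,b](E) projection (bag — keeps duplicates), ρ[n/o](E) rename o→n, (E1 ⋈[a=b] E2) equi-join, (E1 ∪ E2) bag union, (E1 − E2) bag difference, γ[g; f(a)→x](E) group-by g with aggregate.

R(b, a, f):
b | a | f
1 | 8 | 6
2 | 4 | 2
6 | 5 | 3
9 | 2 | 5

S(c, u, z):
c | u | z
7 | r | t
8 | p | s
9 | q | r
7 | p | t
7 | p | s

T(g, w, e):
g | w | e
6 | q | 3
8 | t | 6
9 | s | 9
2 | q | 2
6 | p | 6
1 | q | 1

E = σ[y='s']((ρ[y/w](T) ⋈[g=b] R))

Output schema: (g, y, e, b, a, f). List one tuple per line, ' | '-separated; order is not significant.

Row counts bottom-up:
  T → 6
  ρ[y/w](T) → 6
  R → 4
  (ρ[y/w](T) ⋈[g=b] R) → 5
  σ[y='s']((ρ[y/w](T) ⋈[g=b] R)) → 1

== RESULT ==
g | y | e | b | a | f
9 | s | 9 | 9 | 2 | 5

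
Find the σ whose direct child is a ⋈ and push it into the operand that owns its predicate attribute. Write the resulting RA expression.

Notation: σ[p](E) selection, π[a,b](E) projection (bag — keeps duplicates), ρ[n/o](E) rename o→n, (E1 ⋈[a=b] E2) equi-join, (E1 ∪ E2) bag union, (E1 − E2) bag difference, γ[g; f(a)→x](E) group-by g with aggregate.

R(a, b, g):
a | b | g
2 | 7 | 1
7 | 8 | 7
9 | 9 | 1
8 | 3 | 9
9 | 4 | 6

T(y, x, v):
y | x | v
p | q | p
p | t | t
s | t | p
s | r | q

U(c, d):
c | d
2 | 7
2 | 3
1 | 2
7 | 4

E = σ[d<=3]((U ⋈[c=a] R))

σ filters on d, owned by the left side.
E' = (σ[d<=3](U) ⋈[c=a] R)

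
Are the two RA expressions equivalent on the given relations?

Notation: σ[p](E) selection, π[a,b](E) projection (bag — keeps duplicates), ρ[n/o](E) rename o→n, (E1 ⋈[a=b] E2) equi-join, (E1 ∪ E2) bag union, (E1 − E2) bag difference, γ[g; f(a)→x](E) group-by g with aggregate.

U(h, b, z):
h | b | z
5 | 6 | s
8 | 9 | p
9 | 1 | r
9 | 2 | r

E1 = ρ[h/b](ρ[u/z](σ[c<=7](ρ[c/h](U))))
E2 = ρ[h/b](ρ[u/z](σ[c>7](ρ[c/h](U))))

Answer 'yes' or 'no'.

E1 row counts bottom-up:
  U → 4
  ρ[c/h](U) → 4
  σ[c<=7](ρ[c/h](U)) → 1
  ρ[u/z](σ[c<=7](ρ[c/h](U))) → 1
  ρ[h/b](ρ[u/z](σ[c<=7](ρ[c/h](U)))) → 1
E2 row counts bottom-up:
  U → 4
  ρ[c/h](U) → 4
  σ[c>7](ρ[c/h](U)) → 3
  ρ[u/z](σ[c>7](ρ[c/h](U))) → 3
  ρ[h/b](ρ[u/z](σ[c>7](ρ[c/h](U)))) → 3

E1 result:
c | h | u
5 | 6 | s
E2 result:
c | h | u
8 | 9 | p
9 | 1 | r
9 | 2 | r
Witness: (8, 9, 'p') appears 0× in E1 but 1× in E2.

no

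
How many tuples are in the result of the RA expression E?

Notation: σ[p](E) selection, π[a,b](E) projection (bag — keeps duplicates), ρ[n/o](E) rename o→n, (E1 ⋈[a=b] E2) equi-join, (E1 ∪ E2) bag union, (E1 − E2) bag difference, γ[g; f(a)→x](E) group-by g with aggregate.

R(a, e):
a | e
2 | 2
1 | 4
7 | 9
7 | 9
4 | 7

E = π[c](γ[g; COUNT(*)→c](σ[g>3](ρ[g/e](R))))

Row counts bottom-up:
  R → 5
  ρ[g/e](R) → 5
  σ[g>3](ρ[g/e](R)) → 4
  γ[g; COUNT(*)→c](σ[g>3](ρ[g/e](R))) → 3
  π[c](γ[g; COUNT(*)→c](σ[g>3](ρ[g/e](R)))) → 3

|E| = 3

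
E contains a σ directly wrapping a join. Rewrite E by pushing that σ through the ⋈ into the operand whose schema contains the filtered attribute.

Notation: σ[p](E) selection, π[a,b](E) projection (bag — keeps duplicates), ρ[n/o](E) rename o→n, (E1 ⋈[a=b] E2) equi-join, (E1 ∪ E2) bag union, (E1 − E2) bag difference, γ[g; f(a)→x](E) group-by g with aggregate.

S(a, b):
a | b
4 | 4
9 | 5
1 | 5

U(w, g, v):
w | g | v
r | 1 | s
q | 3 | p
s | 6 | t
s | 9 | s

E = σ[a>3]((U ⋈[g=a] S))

σ filters on a, owned by the right side.
E' = (U ⋈[g=a] σ[a>3](S))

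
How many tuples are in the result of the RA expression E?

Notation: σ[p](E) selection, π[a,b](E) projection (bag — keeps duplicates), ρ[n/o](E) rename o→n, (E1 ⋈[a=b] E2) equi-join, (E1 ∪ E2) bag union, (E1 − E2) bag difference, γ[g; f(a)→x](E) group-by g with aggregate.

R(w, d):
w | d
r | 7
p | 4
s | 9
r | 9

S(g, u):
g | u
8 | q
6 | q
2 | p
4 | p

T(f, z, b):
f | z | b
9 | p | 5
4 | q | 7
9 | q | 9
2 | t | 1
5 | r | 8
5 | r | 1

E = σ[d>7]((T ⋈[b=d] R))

Stepwise |·|:
  T → 6
  R → 4
  (T ⋈[b=d] R) → 3
  σ[d>7]((T ⋈[b=d] R)) → 2

|E| = 2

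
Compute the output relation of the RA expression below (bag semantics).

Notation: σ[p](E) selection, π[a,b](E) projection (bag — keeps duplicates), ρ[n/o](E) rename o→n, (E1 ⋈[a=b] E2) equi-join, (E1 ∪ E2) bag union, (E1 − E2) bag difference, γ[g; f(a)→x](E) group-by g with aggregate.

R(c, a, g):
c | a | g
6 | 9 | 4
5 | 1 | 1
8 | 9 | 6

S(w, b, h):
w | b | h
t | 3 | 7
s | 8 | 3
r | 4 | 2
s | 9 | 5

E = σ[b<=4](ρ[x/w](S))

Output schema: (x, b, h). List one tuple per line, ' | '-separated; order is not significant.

Per-node cardinality:
  S → 4
  ρ[x/w](S) → 4
  σ[b<=4](ρ[x/w](S)) → 2

== RESULT ==
x | b | h
r | 4 | 2
t | 3 | 7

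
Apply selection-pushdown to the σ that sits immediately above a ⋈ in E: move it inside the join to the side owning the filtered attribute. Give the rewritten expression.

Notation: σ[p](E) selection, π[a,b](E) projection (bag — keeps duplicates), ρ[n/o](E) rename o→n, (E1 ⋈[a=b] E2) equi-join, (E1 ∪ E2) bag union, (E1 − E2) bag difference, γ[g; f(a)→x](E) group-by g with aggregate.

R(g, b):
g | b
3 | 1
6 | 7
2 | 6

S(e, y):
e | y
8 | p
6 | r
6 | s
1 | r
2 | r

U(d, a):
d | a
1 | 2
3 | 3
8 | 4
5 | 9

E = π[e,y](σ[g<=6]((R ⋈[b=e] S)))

σ filters on g, owned by the left side.
E' = π[e,y]((σ[g<=6](R) ⋈[b=e] S))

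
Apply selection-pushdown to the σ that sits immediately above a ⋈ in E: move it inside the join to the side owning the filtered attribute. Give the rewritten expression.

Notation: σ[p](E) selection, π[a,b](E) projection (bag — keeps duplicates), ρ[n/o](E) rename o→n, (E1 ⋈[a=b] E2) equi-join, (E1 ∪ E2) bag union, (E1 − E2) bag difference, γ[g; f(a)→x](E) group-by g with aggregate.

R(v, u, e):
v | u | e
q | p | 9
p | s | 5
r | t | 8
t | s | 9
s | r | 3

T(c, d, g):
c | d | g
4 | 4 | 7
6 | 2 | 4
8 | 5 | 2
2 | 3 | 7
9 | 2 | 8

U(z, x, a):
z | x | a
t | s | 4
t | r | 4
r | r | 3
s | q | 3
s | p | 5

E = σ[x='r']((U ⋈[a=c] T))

σ filters on x, owned by the left side.
E' = (σ[x='r'](U) ⋈[a=c] T)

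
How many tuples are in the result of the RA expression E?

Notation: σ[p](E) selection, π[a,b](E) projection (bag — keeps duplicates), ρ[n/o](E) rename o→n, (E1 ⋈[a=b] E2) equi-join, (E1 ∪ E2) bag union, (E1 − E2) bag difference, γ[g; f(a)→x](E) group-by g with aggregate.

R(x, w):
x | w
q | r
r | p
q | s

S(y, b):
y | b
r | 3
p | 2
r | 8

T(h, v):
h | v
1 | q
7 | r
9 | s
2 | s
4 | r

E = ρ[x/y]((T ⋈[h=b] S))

Stepwise |·|:
  T → 5
  S → 3
  (T ⋈[h=b] S) → 1
  ρ[x/y]((T ⋈[h=b] S)) → 1

|E| = 1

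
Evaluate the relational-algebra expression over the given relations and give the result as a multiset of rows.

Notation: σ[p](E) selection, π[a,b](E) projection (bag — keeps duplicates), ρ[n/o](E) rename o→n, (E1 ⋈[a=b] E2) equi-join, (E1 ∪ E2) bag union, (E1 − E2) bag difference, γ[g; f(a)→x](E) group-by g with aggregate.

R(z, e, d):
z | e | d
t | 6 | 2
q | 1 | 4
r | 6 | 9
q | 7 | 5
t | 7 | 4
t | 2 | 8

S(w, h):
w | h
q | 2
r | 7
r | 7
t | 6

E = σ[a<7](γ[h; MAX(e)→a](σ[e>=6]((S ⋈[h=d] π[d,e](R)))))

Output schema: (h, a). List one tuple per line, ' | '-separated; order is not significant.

Per-node cardinality:
  S → 4
  R → 6
  π[d,e](R) → 6
  (S ⋈[h=d] π[d,e](R)) → 1
  σ[e>=6]((S ⋈[h=d] π[d,e](R))) → 1
  γ[h; MAX(e)→a](σ[e>=6]((S ⋈[h=d] π[d,e](R)))) → 1
  σ[a<7](γ[h; MAX(e)→a](σ[e>=6]((S ⋈[h=d] π[d,e](R))))) → 1

== RESULT ==
h | a
2 | 6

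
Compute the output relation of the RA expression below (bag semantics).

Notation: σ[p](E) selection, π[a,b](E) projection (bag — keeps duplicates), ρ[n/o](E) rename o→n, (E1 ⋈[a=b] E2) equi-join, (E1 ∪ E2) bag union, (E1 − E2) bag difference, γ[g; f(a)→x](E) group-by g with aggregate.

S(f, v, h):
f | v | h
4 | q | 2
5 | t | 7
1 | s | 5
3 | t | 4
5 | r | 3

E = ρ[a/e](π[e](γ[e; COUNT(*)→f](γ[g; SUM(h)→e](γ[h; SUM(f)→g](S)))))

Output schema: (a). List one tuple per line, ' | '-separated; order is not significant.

Per-node cardinality:
  S → 5
  γ[h; SUM(f)→g](S) → 5
  γ[g; SUM(h)→e](γ[h; SUM(f)→g](S)) → 4
  γ[e; COUNT(*)→f](γ[g; SUM(h)→e](γ[h; SUM(f)→g](S))) → 4
  π[e](γ[e; COUNT(*)→f](γ[g; SUM(h)→e](γ[h; SUM(f)→g](S)))) → 4
  ρ[a/e](π[e](γ[e; COUNT(*)→f](γ[g; SUM(h)→e](γ[h; SUM(f)→g](S))))) → 4

== RESULT ==
a
2
4
5
10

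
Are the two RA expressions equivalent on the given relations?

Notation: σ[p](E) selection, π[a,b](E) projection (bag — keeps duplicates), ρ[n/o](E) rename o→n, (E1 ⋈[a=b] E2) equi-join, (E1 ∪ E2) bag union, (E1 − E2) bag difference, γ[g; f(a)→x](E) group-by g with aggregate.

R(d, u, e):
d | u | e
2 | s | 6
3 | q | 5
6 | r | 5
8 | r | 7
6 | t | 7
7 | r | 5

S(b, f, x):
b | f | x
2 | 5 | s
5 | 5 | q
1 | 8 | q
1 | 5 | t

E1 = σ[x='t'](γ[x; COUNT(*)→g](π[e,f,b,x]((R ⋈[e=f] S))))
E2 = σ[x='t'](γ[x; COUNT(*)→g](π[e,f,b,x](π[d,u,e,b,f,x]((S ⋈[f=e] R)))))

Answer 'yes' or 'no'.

E1 stepwise |·|:
  R → 6
  S → 4
  (R ⋈[e=f] S) → 9
  π[e,f,b,x]((R ⋈[e=f] S)) → 9
  γ[x; COUNT(*)→g](π[e,f,b,x]((R ⋈[e=f] S))) → 3
  σ[x='t'](γ[x; COUNT(*)→g](π[e,f,b,x]((R ⋈[e=f] S)))) → 1
E2 stepwise |·|:
  S → 4
  R → 6
  (S ⋈[f=e] R) → 9
  π[d,u,e,b,f,x]((S ⋈[f=e] R)) → 9
  π[e,f,b,x](π[d,u,e,b,f,x]((S ⋈[f=e] R))) → 9
  γ[x; COUNT(*)→g](π[e,f,b,x](π[d,u,e,b,f,x]((S ⋈[f=e] R)))) → 3
  σ[x='t'](γ[x; COUNT(*)→g](π[e,f,b,x](π[d,u,e,b,f,x]((S ⋈[f=e] R))))) → 1

E1 and E2 produce the same multiset:
x | g
t | 3

yes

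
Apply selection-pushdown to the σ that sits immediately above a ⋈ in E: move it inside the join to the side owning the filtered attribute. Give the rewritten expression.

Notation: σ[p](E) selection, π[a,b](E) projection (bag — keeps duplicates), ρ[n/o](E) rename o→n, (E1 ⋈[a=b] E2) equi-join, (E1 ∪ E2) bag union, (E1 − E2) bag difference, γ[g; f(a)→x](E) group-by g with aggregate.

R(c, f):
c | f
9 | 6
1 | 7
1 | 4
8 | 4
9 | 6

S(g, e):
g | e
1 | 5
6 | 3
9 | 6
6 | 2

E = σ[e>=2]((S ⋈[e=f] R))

σ filters on e, owned by the left side.
E' = (σ[e>=2](S) ⋈[e=f] R)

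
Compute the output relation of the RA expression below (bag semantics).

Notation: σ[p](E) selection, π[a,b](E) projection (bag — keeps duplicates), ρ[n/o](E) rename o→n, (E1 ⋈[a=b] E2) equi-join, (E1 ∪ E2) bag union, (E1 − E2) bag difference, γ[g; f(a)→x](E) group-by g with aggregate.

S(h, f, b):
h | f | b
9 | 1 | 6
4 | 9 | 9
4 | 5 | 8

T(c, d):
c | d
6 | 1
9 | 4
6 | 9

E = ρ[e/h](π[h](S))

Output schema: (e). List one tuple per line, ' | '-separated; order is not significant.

Stepwise |·|:
  S → 3
  π[h](S) → 3
  ρ[e/h](π[h](S)) → 3

== RESULT ==
e
4
4
9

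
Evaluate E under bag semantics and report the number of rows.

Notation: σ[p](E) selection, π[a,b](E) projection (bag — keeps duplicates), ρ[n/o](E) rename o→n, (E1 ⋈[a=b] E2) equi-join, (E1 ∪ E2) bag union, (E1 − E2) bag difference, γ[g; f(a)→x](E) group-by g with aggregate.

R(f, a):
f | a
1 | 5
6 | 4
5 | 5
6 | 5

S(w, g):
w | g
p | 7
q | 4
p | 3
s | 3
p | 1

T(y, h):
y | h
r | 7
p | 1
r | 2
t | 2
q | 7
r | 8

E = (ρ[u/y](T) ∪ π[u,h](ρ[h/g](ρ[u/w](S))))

Subexpression sizes:
  T → 6
  ρ[u/y](T) → 6
  S → 5
  ρ[u/w](S) → 5
  ρ[h/g](ρ[u/w](S)) → 5
  π[u,h](ρ[h/g](ρ[u/w](S))) → 5
  (ρ[u/y](T) ∪ π[u,h](ρ[h/g](ρ[u/w](S)))) → 11

|E| = 11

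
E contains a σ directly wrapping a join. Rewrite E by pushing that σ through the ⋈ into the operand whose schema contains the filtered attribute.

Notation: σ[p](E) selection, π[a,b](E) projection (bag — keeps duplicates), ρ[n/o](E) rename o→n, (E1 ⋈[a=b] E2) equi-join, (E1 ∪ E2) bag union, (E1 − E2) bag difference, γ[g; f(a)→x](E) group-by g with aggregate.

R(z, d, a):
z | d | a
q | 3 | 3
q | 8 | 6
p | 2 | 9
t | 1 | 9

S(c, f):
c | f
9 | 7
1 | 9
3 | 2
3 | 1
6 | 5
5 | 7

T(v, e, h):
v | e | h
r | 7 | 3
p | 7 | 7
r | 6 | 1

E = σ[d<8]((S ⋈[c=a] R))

σ filters on d, owned by the right side.
E' = (S ⋈[c=a] σ[d<8](R))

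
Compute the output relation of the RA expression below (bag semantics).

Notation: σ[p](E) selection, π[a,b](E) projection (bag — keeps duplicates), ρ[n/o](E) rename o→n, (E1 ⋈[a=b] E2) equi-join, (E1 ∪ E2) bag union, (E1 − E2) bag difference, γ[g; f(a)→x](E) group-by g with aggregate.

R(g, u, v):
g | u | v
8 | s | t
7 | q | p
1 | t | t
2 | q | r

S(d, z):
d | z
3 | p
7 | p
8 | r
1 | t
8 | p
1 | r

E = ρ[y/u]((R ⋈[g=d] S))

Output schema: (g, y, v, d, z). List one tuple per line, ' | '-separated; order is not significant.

Subexpression sizes:
  R → 4
  S → 6
  (R ⋈[g=d] S) → 5
  ρ[y/u]((R ⋈[g=d] S)) → 5

== RESULT ==
g | y | v | d | z
1 | t | t | 1 | r
1 | t | t | 1 | t
7 | q | p | 7 | p
8 | s | t | 8 | p
8 | s | t | 8 | r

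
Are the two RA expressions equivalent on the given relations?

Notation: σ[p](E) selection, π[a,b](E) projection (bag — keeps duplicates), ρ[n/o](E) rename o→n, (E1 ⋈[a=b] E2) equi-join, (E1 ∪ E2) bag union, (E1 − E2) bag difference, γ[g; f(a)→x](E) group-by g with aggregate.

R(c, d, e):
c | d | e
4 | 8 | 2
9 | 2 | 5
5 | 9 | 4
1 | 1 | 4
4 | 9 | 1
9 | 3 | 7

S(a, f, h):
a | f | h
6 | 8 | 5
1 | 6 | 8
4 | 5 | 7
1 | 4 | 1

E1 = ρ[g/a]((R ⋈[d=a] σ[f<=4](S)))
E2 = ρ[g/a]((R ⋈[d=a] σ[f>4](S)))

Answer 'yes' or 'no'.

E1 row counts bottom-up:
  R → 6
  S → 4
  σ[f<=4](S) → 1
  (R ⋈[d=a] σ[f<=4](S)) → 1
  ρ[g/a]((R ⋈[d=a] σ[f<=4](S))) → 1
E2 row counts bottom-up:
  R → 6
  S → 4
  σ[f>4](S) → 3
  (R ⋈[d=a] σ[f>4](S)) → 1
  ρ[g/a]((R ⋈[d=a] σ[f>4](S))) → 1

E1 result:
c | d | e | g | f | h
1 | 1 | 4 | 1 | 4 | 1
E2 result:
c | d | e | g | f | h
1 | 1 | 4 | 1 | 6 | 8
Witness: (1, 1, 4, 1, 6, 8) appears 0× in E1 but 1× in E2.

no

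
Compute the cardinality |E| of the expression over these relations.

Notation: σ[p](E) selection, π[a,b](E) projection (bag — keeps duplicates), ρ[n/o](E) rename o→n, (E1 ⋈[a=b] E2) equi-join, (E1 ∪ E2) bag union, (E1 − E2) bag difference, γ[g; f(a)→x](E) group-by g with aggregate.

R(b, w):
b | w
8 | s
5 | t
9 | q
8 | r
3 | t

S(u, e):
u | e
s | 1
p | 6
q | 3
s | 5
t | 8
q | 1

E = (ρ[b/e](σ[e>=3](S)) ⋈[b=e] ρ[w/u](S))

Row counts bottom-up:
  S → 6
  σ[e>=3](S) → 4
  ρ[b/e](σ[e>=3](S)) → 4
  S → 6
  ρ[w/u](S) → 6
  (ρ[b/e](σ[e>=3](S)) ⋈[b=e] ρ[w/u](S)) → 4

|E| = 4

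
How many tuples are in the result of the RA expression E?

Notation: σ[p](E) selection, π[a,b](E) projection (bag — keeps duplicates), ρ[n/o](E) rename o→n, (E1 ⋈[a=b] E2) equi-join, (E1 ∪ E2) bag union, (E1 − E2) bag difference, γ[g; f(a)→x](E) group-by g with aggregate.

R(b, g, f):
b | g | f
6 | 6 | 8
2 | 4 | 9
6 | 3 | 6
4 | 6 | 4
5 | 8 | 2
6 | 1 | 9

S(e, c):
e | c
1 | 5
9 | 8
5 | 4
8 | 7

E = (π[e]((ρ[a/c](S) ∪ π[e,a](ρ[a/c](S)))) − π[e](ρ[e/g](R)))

Subexpression sizes:
  S → 4
  ρ[a/c](S) → 4
  S → 4
  ρ[a/c](S) → 4
  π[e,a](ρ[a/c](S)) → 4
  (ρ[a/c](S) ∪ π[e,a](ρ[a/c](S))) → 8
  π[e]((ρ[a/c](S) ∪ π[e,a](ρ[a/c](S)))) → 8
  R → 6
  ρ[e/g](R) → 6
  π[e](ρ[e/g](R)) → 6
  (π[e]((ρ[a/c](S) ∪ π[e,a](ρ[a/c](S)))) − π[e](ρ[e/g](R))) → 6

|E| = 6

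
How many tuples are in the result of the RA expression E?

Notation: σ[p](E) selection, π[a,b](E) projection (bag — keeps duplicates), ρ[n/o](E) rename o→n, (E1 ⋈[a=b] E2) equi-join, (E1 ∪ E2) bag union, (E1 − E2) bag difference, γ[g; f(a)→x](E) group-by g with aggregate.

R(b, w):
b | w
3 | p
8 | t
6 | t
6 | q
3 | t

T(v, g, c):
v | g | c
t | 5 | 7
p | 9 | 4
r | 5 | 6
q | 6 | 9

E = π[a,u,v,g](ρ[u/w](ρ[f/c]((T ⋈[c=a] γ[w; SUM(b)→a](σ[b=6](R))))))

Subexpression sizes:
  T → 4
  R → 5
  σ[b=6](R) → 2
  γ[w; SUM(b)→a](σ[b=6](R)) → 2
  (T ⋈[c=a] γ[w; SUM(b)→a](σ[b=6](R))) → 2
  ρ[f/c]((T ⋈[c=a] γ[w; SUM(b)→a](σ[b=6](R)))) → 2
  ρ[u/w](ρ[f/c]((T ⋈[c=a] γ[w; SUM(b)→a](σ[b=6](R))))) → 2
  π[a,u,v,g](ρ[u/w](ρ[f/c]((T ⋈[c=a] γ[w; SUM(b)→a](σ[b=6](R)))))) → 2

|E| = 2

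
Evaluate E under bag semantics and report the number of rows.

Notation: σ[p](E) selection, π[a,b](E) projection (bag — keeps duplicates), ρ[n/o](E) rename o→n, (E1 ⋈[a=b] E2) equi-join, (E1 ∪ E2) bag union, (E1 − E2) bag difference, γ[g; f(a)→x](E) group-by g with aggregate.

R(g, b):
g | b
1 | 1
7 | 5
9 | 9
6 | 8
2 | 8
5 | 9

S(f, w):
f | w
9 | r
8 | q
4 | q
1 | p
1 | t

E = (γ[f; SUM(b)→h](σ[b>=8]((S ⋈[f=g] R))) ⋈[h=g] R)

Subexpression sizes:
  S → 5
  R → 6
  (S ⋈[f=g] R) → 3
  σ[b>=8]((S ⋈[f=g] R)) → 1
  γ[f; SUM(b)→h](σ[b>=8]((S ⋈[f=g] R))) → 1
  R → 6
  (γ[f; SUM(b)→h](σ[b>=8]((S ⋈[f=g] R))) ⋈[h=g] R) → 1

|E| = 1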